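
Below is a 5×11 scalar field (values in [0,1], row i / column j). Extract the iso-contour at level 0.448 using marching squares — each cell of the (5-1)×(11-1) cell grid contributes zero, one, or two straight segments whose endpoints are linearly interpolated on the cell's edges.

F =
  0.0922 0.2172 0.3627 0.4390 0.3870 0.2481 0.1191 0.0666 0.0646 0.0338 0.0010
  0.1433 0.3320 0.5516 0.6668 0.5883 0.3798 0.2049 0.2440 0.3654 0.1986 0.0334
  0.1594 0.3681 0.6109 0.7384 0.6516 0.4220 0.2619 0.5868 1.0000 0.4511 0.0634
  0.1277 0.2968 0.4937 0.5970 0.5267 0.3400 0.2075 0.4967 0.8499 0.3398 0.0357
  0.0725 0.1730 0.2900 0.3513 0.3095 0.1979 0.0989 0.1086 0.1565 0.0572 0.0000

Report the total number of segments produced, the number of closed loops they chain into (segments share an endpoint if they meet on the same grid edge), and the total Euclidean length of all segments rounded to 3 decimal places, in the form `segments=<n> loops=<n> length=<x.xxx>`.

cell (0,1): code 0100 → (0.452,2.000)–(1.000,1.528)
cell (0,2): code 1100 → (0.040,3.000)–(0.452,2.000)
cell (0,3): code 1100 → (0.303,4.000)–(0.040,3.000)
cell (0,4): code 1000 → (1.000,4.673)–(0.303,4.000)
cell (1,1): code 0110 → (1.000,1.528)–(2.000,1.329)
cell (1,4): code 1001 → (2.000,4.887)–(1.000,4.673)
cell (1,6): code 0100 → (1.595,7.000)–(2.000,6.573)
cell (1,7): code 1100 → (1.130,8.000)–(1.595,7.000)
cell (1,8): code 1100 → (1.988,9.000)–(1.130,8.000)
cell (1,9): code 1000 → (2.000,9.008)–(1.988,9.000)
cell (2,1): code 0110 → (2.000,1.329)–(3.000,1.768)
cell (2,4): code 1001 → (3.000,4.422)–(2.000,4.887)
cell (2,6): code 0110 → (2.000,6.573)–(3.000,6.832)
cell (2,8): code 1011 → (3.000,8.788)–(2.028,9.000)
cell (2,9): code 0001 → (2.028,9.000)–(2.000,9.008)
cell (3,1): code 0010 → (3.000,1.768)–(3.224,2.000)
cell (3,2): code 0011 → (3.224,2.000)–(3.606,3.000)
cell (3,3): code 0011 → (3.606,3.000)–(3.362,4.000)
cell (3,4): code 0001 → (3.362,4.000)–(3.000,4.422)
cell (3,6): code 0010 → (3.000,6.832)–(3.125,7.000)
cell (3,7): code 0011 → (3.125,7.000)–(3.580,8.000)
cell (3,8): code 0001 → (3.580,8.000)–(3.000,8.788)
total: 22 segments, chained into 2 closed loop(s), length Σ = 18.390434

segments=22 loops=2 length=18.390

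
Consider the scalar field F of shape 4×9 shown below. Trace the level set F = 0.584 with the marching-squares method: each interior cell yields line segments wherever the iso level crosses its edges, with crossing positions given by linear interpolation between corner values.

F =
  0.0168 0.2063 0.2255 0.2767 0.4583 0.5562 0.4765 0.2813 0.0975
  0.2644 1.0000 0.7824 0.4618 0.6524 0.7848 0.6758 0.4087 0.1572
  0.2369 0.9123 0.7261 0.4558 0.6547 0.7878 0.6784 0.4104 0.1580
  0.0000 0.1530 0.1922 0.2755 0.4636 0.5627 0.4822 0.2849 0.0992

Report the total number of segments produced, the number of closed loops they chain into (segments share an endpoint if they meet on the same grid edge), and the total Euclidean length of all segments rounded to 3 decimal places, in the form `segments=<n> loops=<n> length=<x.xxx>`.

segments=18 loops=2 length=15.381

cell (0,0): code 0100 → (0.476,1.000)–(1.000,0.434)
cell (0,1): code 1100 → (0.644,2.000)–(0.476,1.000)
cell (0,2): code 1000 → (1.000,2.619)–(0.644,2.000)
cell (0,3): code 0100 → (0.648,4.000)–(1.000,3.641)
cell (0,4): code 1100 → (0.122,5.000)–(0.648,4.000)
cell (0,5): code 1100 → (0.539,6.000)–(0.122,5.000)
cell (0,6): code 1000 → (1.000,6.344)–(0.539,6.000)
cell (1,0): code 0110 → (1.000,0.434)–(2.000,0.514)
cell (1,2): code 1001 → (2.000,2.526)–(1.000,2.619)
cell (1,3): code 0110 → (1.000,3.641)–(2.000,3.645)
cell (1,6): code 1001 → (2.000,6.352)–(1.000,6.344)
cell (2,0): code 0010 → (2.000,0.514)–(2.432,1.000)
cell (2,1): code 0011 → (2.432,1.000)–(2.266,2.000)
cell (2,2): code 0001 → (2.266,2.000)–(2.000,2.526)
cell (2,3): code 0010 → (2.000,3.645)–(2.370,4.000)
cell (2,4): code 0011 → (2.370,4.000)–(2.905,5.000)
cell (2,5): code 0011 → (2.905,5.000)–(2.481,6.000)
cell (2,6): code 0001 → (2.481,6.000)–(2.000,6.352)
total: 18 segments, chained into 2 closed loop(s), length Σ = 15.381402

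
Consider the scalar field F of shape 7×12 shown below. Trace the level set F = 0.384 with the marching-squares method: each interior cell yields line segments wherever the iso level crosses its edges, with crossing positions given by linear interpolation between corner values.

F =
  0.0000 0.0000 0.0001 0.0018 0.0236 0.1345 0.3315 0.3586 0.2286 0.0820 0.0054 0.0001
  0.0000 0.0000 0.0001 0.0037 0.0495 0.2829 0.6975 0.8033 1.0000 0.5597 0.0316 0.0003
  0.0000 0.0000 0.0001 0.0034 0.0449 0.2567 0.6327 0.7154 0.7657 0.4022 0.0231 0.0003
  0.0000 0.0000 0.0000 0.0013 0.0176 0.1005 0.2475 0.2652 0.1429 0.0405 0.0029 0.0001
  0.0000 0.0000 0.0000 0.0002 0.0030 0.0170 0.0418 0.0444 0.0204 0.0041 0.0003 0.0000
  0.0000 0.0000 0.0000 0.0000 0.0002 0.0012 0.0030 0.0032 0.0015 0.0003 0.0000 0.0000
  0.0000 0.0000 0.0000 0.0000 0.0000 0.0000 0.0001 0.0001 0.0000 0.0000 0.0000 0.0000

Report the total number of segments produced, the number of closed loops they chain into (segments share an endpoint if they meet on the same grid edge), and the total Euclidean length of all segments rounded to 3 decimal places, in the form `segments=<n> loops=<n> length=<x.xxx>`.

cell (0,5): code 0100 → (0.143,6.000)–(1.000,5.244)
cell (0,6): code 1100 → (0.057,7.000)–(0.143,6.000)
cell (0,7): code 1100 → (0.201,8.000)–(0.057,7.000)
cell (0,8): code 1100 → (0.632,9.000)–(0.201,8.000)
cell (0,9): code 1000 → (1.000,9.333)–(0.632,9.000)
cell (1,5): code 0110 → (1.000,5.244)–(2.000,5.339)
cell (1,9): code 1001 → (2.000,9.048)–(1.000,9.333)
cell (2,5): code 0010 → (2.000,5.339)–(2.646,6.000)
cell (2,6): code 0011 → (2.646,6.000)–(2.736,7.000)
cell (2,7): code 0011 → (2.736,7.000)–(2.613,8.000)
cell (2,8): code 0011 → (2.613,8.000)–(2.050,9.000)
cell (2,9): code 0001 → (2.050,9.000)–(2.000,9.048)
total: 12 segments, chained into 1 closed loop(s), length Σ = 10.938519

segments=12 loops=1 length=10.939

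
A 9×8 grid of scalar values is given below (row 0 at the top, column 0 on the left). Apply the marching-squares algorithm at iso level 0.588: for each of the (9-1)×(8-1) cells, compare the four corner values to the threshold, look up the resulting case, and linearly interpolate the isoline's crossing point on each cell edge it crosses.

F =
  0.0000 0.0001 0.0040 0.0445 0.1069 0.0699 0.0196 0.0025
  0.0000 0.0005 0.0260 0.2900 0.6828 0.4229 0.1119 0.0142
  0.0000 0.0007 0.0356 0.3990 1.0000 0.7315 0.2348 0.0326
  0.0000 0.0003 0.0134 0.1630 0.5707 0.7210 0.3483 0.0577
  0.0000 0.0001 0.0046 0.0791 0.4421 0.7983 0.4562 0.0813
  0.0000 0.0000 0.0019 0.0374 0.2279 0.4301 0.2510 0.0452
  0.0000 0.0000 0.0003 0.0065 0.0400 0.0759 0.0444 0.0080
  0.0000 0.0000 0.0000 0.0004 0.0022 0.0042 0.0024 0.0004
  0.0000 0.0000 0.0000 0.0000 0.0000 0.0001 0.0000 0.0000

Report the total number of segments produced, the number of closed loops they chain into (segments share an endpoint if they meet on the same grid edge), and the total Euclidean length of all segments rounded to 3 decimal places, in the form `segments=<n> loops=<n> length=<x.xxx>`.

segments=12 loops=1 length=9.204

cell (0,3): code 0100 → (0.835,4.000)–(1.000,3.759)
cell (0,4): code 1000 → (1.000,4.365)–(0.835,4.000)
cell (1,3): code 0110 → (1.000,3.759)–(2.000,3.314)
cell (1,4): code 1101 → (1.535,5.000)–(1.000,4.365)
cell (1,5): code 1000 → (2.000,5.289)–(1.535,5.000)
cell (2,3): code 0010 → (2.000,3.314)–(2.960,4.000)
cell (2,4): code 0111 → (2.960,4.000)–(3.000,4.115)
cell (2,5): code 1001 → (3.000,5.357)–(2.000,5.289)
cell (3,4): code 0110 → (3.000,4.115)–(4.000,4.410)
cell (3,5): code 1001 → (4.000,5.615)–(3.000,5.357)
cell (4,4): code 0010 → (4.000,4.410)–(4.571,5.000)
cell (4,5): code 0001 → (4.571,5.000)–(4.000,5.615)
total: 12 segments, chained into 1 closed loop(s), length Σ = 9.203892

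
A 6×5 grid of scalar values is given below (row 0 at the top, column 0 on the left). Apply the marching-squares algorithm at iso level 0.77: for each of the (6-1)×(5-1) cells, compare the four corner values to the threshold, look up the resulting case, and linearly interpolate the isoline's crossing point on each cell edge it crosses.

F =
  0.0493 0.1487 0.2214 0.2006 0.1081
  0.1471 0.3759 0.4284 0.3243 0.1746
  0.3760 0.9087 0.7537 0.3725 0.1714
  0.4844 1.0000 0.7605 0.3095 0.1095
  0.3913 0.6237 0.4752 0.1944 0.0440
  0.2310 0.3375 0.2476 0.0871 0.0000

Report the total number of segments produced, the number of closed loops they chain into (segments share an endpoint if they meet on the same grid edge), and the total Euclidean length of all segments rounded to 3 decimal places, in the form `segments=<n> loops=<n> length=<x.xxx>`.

segments=6 loops=1 length=5.214

cell (1,0): code 0100 → (1.740,1.000)–(2.000,0.740)
cell (1,1): code 1000 → (2.000,1.895)–(1.740,1.000)
cell (2,0): code 0110 → (2.000,0.740)–(3.000,0.554)
cell (2,1): code 1001 → (3.000,1.960)–(2.000,1.895)
cell (3,0): code 0010 → (3.000,0.554)–(3.611,1.000)
cell (3,1): code 0001 → (3.611,1.000)–(3.000,1.960)
total: 6 segments, chained into 1 closed loop(s), length Σ = 5.214391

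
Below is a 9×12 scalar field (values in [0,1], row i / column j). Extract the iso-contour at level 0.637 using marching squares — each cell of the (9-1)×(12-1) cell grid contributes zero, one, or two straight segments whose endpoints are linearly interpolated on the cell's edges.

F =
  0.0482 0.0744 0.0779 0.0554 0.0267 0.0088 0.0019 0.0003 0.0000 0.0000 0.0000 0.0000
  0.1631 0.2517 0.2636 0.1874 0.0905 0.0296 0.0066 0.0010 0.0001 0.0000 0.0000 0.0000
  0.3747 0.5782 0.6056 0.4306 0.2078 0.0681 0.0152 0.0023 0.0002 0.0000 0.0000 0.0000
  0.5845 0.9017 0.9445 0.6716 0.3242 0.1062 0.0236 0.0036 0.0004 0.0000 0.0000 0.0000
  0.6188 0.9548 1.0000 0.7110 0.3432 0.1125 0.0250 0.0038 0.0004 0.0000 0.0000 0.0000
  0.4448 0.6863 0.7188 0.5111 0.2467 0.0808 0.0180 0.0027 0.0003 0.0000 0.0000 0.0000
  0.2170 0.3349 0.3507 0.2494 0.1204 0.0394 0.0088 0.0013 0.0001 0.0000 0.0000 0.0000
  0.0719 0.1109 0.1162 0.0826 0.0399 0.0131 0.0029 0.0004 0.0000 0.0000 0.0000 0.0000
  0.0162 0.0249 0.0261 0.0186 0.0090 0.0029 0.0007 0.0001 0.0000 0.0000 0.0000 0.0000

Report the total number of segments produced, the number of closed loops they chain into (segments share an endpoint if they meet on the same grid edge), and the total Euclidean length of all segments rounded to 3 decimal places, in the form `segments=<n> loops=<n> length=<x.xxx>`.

cell (2,0): code 0100 → (2.182,1.000)–(3.000,0.166)
cell (2,1): code 1100 → (2.093,2.000)–(2.182,1.000)
cell (2,2): code 1100 → (2.856,3.000)–(2.093,2.000)
cell (2,3): code 1000 → (3.000,3.100)–(2.856,3.000)
cell (3,0): code 0110 → (3.000,0.166)–(4.000,0.054)
cell (3,3): code 1001 → (4.000,3.201)–(3.000,3.100)
cell (4,0): code 0110 → (4.000,0.054)–(5.000,0.796)
cell (4,2): code 1011 → (5.000,2.394)–(4.370,3.000)
cell (4,3): code 0001 → (4.370,3.000)–(4.000,3.201)
cell (5,0): code 0010 → (5.000,0.796)–(5.140,1.000)
cell (5,1): code 0011 → (5.140,1.000)–(5.222,2.000)
cell (5,2): code 0001 → (5.222,2.000)–(5.000,2.394)
total: 12 segments, chained into 1 closed loop(s), length Σ = 9.860797

segments=12 loops=1 length=9.861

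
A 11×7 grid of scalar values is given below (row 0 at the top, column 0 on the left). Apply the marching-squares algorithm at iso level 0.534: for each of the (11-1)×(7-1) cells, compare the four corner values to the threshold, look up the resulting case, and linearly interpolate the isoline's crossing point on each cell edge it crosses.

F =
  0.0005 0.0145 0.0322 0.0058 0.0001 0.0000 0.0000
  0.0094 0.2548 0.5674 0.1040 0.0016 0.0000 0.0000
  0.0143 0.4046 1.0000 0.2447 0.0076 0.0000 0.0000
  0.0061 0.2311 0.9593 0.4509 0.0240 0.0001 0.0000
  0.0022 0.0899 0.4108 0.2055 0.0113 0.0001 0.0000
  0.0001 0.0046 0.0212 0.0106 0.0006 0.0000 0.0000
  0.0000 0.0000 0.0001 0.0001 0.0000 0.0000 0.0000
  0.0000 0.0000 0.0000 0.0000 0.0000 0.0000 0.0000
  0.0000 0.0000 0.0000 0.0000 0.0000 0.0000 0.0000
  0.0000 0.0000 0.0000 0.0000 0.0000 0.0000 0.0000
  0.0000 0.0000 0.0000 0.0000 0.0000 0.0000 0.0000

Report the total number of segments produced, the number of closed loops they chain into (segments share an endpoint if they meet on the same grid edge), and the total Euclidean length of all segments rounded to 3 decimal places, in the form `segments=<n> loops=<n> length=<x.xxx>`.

cell (0,1): code 0100 → (0.938,2.000)–(1.000,1.893)
cell (0,2): code 1000 → (1.000,2.072)–(0.938,2.000)
cell (1,1): code 0110 → (1.000,1.893)–(2.000,1.217)
cell (1,2): code 1001 → (2.000,2.617)–(1.000,2.072)
cell (2,1): code 0110 → (2.000,1.217)–(3.000,1.416)
cell (2,2): code 1001 → (3.000,2.837)–(2.000,2.617)
cell (3,1): code 0010 → (3.000,1.416)–(3.775,2.000)
cell (3,2): code 0001 → (3.775,2.000)–(3.000,2.837)
total: 8 segments, chained into 1 closed loop(s), length Σ = 6.719573

segments=8 loops=1 length=6.720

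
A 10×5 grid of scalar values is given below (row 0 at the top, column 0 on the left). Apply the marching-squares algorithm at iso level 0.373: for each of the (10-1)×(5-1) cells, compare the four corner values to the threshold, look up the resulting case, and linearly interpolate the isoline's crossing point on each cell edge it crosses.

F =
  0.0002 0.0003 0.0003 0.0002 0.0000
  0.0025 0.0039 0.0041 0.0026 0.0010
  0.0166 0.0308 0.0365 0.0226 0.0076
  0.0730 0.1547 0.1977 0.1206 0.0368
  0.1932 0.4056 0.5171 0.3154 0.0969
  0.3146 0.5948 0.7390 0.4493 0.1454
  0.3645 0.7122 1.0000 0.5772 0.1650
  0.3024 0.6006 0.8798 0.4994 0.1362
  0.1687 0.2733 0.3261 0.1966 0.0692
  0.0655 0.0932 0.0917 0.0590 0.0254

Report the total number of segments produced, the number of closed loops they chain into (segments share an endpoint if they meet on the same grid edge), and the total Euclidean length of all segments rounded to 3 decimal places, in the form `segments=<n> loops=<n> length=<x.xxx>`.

segments=14 loops=1 length=12.218

cell (3,0): code 0100 → (3.870,1.000)–(4.000,0.847)
cell (3,1): code 1100 → (3.549,2.000)–(3.870,1.000)
cell (3,2): code 1000 → (4.000,2.714)–(3.549,2.000)
cell (4,0): code 0110 → (4.000,0.847)–(5.000,0.208)
cell (4,2): code 1101 → (4.430,3.000)–(4.000,2.714)
cell (4,3): code 1000 → (5.000,3.251)–(4.430,3.000)
cell (5,0): code 0110 → (5.000,0.208)–(6.000,0.024)
cell (5,3): code 1001 → (6.000,3.495)–(5.000,3.251)
cell (6,0): code 0110 → (6.000,0.024)–(7.000,0.237)
cell (6,3): code 1001 → (7.000,3.348)–(6.000,3.495)
cell (7,0): code 0010 → (7.000,0.237)–(7.695,1.000)
cell (7,1): code 0011 → (7.695,1.000)–(7.915,2.000)
cell (7,2): code 0011 → (7.915,2.000)–(7.417,3.000)
cell (7,3): code 0001 → (7.417,3.000)–(7.000,3.348)
total: 14 segments, chained into 1 closed loop(s), length Σ = 12.217903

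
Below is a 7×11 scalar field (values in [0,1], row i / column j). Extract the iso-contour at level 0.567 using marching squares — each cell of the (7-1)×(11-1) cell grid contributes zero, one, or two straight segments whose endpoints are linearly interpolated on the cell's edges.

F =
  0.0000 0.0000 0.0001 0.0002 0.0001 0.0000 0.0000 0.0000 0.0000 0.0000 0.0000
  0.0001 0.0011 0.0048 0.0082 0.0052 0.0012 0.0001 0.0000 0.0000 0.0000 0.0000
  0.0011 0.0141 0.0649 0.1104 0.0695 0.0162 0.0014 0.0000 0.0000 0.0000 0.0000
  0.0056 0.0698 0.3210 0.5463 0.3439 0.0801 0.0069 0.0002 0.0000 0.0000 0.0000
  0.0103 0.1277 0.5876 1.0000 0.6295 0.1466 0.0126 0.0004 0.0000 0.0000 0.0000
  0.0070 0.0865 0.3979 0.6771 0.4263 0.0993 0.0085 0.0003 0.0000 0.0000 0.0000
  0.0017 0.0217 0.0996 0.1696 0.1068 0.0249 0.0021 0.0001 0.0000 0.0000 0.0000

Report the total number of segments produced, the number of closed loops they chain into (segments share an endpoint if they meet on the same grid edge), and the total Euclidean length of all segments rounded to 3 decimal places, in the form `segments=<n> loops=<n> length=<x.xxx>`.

cell (3,1): code 0100 → (3.923,2.000)–(4.000,1.955)
cell (3,2): code 1100 → (3.046,3.000)–(3.923,2.000)
cell (3,3): code 1100 → (3.781,4.000)–(3.046,3.000)
cell (3,4): code 1000 → (4.000,4.129)–(3.781,4.000)
cell (4,1): code 0010 → (4.000,1.955)–(4.109,2.000)
cell (4,2): code 0111 → (4.109,2.000)–(5.000,2.606)
cell (4,3): code 1011 → (5.000,3.439)–(4.308,4.000)
cell (4,4): code 0001 → (4.308,4.000)–(4.000,4.129)
cell (5,2): code 0010 → (5.000,2.606)–(5.217,3.000)
cell (5,3): code 0001 → (5.217,3.000)–(5.000,3.439)
total: 10 segments, chained into 1 closed loop(s), length Σ = 6.274875

segments=10 loops=1 length=6.275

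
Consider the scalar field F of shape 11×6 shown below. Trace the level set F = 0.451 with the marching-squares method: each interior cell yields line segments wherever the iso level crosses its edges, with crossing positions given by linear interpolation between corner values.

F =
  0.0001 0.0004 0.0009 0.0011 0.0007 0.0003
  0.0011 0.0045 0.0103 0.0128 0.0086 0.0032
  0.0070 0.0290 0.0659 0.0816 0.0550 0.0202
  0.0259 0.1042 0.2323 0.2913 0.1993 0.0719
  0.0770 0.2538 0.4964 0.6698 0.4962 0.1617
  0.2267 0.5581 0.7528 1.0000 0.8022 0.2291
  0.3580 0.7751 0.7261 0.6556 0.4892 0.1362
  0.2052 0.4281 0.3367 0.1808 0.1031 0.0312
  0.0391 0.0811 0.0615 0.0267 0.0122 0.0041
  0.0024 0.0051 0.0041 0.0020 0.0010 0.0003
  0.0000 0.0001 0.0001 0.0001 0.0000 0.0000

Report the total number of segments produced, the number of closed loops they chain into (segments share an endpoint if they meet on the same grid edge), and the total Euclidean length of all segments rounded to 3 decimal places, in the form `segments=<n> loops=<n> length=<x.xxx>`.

segments=14 loops=1 length=11.946

cell (3,1): code 0100 → (3.828,2.000)–(4.000,1.813)
cell (3,2): code 1100 → (3.422,3.000)–(3.828,2.000)
cell (3,3): code 1100 → (3.848,4.000)–(3.422,3.000)
cell (3,4): code 1000 → (4.000,4.135)–(3.848,4.000)
cell (4,0): code 0100 → (4.648,1.000)–(5.000,0.677)
cell (4,1): code 1110 → (4.000,1.813)–(4.648,1.000)
cell (4,4): code 1001 → (5.000,4.613)–(4.000,4.135)
cell (5,0): code 0110 → (5.000,0.677)–(6.000,0.223)
cell (5,4): code 1001 → (6.000,4.108)–(5.000,4.613)
cell (6,0): code 0010 → (6.000,0.223)–(6.934,1.000)
cell (6,1): code 0011 → (6.934,1.000)–(6.706,2.000)
cell (6,2): code 0011 → (6.706,2.000)–(6.431,3.000)
cell (6,3): code 0011 → (6.431,3.000)–(6.099,4.000)
cell (6,4): code 0001 → (6.099,4.000)–(6.000,4.108)
total: 14 segments, chained into 1 closed loop(s), length Σ = 11.945881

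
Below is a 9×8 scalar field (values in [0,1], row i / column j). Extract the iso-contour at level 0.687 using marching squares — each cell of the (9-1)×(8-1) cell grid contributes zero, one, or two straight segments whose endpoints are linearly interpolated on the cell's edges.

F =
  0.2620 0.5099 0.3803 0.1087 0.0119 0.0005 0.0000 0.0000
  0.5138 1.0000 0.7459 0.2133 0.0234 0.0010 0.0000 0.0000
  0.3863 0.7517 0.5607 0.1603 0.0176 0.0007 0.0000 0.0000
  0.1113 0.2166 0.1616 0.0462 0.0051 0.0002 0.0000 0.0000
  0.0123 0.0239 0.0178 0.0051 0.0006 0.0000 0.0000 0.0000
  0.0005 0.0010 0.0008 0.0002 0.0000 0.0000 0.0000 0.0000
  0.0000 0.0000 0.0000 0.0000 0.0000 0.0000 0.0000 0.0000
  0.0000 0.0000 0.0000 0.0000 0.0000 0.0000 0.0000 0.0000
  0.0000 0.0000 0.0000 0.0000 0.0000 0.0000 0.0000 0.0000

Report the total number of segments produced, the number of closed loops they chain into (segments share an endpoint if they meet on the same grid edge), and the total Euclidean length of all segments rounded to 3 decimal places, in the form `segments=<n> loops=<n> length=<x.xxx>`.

segments=8 loops=1 length=5.175

cell (0,0): code 0100 → (0.361,1.000)–(1.000,0.356)
cell (0,1): code 1100 → (0.839,2.000)–(0.361,1.000)
cell (0,2): code 1000 → (1.000,2.111)–(0.839,2.000)
cell (1,0): code 0110 → (1.000,0.356)–(2.000,0.823)
cell (1,1): code 1011 → (2.000,1.339)–(1.318,2.000)
cell (1,2): code 0001 → (1.318,2.000)–(1.000,2.111)
cell (2,0): code 0010 → (2.000,0.823)–(2.121,1.000)
cell (2,1): code 0001 → (2.121,1.000)–(2.000,1.339)
total: 8 segments, chained into 1 closed loop(s), length Σ = 5.174651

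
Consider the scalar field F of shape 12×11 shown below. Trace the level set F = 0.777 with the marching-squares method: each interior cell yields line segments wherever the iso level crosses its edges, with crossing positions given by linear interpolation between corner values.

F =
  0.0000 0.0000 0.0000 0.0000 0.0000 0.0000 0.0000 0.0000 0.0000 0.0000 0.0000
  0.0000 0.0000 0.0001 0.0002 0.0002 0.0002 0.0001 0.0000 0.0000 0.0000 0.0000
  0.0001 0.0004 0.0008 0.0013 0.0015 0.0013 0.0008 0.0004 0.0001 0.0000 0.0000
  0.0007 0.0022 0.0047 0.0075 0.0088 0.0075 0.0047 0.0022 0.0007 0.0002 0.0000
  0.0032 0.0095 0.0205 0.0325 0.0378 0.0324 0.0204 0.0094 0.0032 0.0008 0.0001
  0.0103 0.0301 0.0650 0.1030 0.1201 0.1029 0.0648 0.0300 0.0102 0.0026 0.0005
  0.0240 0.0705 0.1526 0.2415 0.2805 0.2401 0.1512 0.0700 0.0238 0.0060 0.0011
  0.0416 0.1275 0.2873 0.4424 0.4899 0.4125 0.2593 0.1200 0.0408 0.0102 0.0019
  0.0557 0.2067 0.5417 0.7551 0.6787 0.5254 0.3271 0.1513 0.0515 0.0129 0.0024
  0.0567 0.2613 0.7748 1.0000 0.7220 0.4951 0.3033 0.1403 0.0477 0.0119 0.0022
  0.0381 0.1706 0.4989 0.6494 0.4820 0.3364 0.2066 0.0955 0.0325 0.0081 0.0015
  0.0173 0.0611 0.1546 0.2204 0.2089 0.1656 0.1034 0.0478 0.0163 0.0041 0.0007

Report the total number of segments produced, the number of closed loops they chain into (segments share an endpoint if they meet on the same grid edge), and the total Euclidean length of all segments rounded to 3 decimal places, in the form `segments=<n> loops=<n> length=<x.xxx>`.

segments=4 loops=1 length=4.759

cell (8,2): code 0100 → (8.089,3.000)–(9.000,2.010)
cell (8,3): code 1000 → (9.000,3.802)–(8.089,3.000)
cell (9,2): code 0010 → (9.000,2.010)–(9.636,3.000)
cell (9,3): code 0001 → (9.636,3.000)–(9.000,3.802)
total: 4 segments, chained into 1 closed loop(s), length Σ = 4.759403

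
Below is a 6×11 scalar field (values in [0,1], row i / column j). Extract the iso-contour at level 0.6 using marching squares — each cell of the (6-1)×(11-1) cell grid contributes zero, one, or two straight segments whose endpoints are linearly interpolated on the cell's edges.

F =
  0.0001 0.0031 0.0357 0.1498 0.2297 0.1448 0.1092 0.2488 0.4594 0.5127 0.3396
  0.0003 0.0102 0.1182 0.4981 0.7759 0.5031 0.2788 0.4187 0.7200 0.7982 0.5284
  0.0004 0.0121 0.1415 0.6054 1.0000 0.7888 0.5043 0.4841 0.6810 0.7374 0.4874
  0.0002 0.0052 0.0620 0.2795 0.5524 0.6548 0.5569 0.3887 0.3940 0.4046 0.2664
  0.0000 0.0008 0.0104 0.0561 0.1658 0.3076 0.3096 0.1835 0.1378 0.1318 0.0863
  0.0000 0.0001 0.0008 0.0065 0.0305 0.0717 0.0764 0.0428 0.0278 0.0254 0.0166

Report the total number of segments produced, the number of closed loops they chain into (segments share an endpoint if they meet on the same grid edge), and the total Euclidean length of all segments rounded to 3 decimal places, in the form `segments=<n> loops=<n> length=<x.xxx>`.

segments=20 loops=2 length=14.759

cell (0,3): code 0100 → (0.678,4.000)–(1.000,3.367)
cell (0,4): code 1000 → (1.000,4.645)–(0.678,4.000)
cell (0,7): code 0100 → (0.540,8.000)–(1.000,7.602)
cell (0,8): code 1100 → (0.306,9.000)–(0.540,8.000)
cell (0,9): code 1000 → (1.000,9.735)–(0.306,9.000)
cell (1,2): code 0100 → (1.950,3.000)–(2.000,2.988)
cell (1,3): code 1110 → (1.000,3.367)–(1.950,3.000)
cell (1,4): code 1101 → (1.339,5.000)–(1.000,4.645)
cell (1,5): code 1000 → (2.000,5.664)–(1.339,5.000)
cell (1,7): code 0110 → (1.000,7.602)–(2.000,7.589)
cell (1,9): code 1001 → (2.000,9.550)–(1.000,9.735)
cell (2,2): code 0010 → (2.000,2.988)–(2.017,3.000)
cell (2,3): code 0011 → (2.017,3.000)–(2.894,4.000)
cell (2,4): code 0111 → (2.894,4.000)–(3.000,4.465)
cell (2,5): code 1001 → (3.000,5.560)–(2.000,5.664)
cell (2,7): code 0010 → (2.000,7.589)–(2.282,8.000)
cell (2,8): code 0011 → (2.282,8.000)–(2.413,9.000)
cell (2,9): code 0001 → (2.413,9.000)–(2.000,9.550)
cell (3,4): code 0010 → (3.000,4.465)–(3.158,5.000)
cell (3,5): code 0001 → (3.158,5.000)–(3.000,5.560)
total: 20 segments, chained into 2 closed loop(s), length Σ = 14.758995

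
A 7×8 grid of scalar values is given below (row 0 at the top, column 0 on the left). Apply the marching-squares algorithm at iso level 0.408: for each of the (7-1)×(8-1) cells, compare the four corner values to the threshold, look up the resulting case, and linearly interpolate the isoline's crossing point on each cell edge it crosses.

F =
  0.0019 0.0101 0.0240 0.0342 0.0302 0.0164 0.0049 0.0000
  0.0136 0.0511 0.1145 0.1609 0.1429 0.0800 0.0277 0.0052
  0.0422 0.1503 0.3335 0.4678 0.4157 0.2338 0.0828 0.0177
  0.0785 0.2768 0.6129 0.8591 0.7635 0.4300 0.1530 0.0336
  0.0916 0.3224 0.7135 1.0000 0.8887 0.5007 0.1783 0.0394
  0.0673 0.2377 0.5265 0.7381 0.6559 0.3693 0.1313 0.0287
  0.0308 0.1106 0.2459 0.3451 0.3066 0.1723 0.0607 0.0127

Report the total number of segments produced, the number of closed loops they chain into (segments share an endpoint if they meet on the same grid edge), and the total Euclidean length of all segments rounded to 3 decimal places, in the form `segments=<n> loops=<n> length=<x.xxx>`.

segments=16 loops=1 length=12.551

cell (1,2): code 0100 → (1.805,3.000)–(2.000,2.555)
cell (1,3): code 1100 → (1.972,4.000)–(1.805,3.000)
cell (1,4): code 1000 → (2.000,4.042)–(1.972,4.000)
cell (2,1): code 0100 → (2.267,2.000)–(3.000,1.390)
cell (2,2): code 1110 → (2.000,2.555)–(2.267,2.000)
cell (2,4): code 1101 → (2.888,5.000)–(2.000,4.042)
cell (2,5): code 1000 → (3.000,5.079)–(2.888,5.000)
cell (3,1): code 0110 → (3.000,1.390)–(4.000,1.219)
cell (3,5): code 1001 → (4.000,5.288)–(3.000,5.079)
cell (4,1): code 0110 → (4.000,1.219)–(5.000,1.590)
cell (4,4): code 1011 → (5.000,4.865)–(4.705,5.000)
cell (4,5): code 0001 → (4.705,5.000)–(4.000,5.288)
cell (5,1): code 0010 → (5.000,1.590)–(5.422,2.000)
cell (5,2): code 0011 → (5.422,2.000)–(5.840,3.000)
cell (5,3): code 0011 → (5.840,3.000)–(5.710,4.000)
cell (5,4): code 0001 → (5.710,4.000)–(5.000,4.865)
total: 16 segments, chained into 1 closed loop(s), length Σ = 12.551405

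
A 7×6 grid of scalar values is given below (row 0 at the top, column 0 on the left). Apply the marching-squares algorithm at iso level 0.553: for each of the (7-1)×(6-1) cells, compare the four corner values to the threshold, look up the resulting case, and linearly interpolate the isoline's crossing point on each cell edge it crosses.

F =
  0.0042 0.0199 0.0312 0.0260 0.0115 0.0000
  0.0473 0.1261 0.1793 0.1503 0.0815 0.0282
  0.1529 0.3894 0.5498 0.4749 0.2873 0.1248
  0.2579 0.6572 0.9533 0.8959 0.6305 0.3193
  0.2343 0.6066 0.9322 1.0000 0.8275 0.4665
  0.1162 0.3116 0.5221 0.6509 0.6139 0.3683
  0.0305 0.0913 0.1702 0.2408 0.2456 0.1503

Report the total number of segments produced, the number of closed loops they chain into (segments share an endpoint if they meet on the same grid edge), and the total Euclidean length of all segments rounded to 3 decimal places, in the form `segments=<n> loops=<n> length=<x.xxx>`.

segments=14 loops=1 length=11.229

cell (2,0): code 0100 → (2.611,1.000)–(3.000,0.739)
cell (2,1): code 1100 → (2.008,2.000)–(2.611,1.000)
cell (2,2): code 1100 → (2.186,3.000)–(2.008,2.000)
cell (2,3): code 1100 → (2.774,4.000)–(2.186,3.000)
cell (2,4): code 1000 → (3.000,4.249)–(2.774,4.000)
cell (3,0): code 0110 → (3.000,0.739)–(4.000,0.856)
cell (3,4): code 1001 → (4.000,4.760)–(3.000,4.249)
cell (4,0): code 0010 → (4.000,0.856)–(4.182,1.000)
cell (4,1): code 0011 → (4.182,1.000)–(4.925,2.000)
cell (4,2): code 0111 → (4.925,2.000)–(5.000,2.240)
cell (4,4): code 1001 → (5.000,4.248)–(4.000,4.760)
cell (5,2): code 0010 → (5.000,2.240)–(5.239,3.000)
cell (5,3): code 0011 → (5.239,3.000)–(5.165,4.000)
cell (5,4): code 0001 → (5.165,4.000)–(5.000,4.248)
total: 14 segments, chained into 1 closed loop(s), length Σ = 11.228563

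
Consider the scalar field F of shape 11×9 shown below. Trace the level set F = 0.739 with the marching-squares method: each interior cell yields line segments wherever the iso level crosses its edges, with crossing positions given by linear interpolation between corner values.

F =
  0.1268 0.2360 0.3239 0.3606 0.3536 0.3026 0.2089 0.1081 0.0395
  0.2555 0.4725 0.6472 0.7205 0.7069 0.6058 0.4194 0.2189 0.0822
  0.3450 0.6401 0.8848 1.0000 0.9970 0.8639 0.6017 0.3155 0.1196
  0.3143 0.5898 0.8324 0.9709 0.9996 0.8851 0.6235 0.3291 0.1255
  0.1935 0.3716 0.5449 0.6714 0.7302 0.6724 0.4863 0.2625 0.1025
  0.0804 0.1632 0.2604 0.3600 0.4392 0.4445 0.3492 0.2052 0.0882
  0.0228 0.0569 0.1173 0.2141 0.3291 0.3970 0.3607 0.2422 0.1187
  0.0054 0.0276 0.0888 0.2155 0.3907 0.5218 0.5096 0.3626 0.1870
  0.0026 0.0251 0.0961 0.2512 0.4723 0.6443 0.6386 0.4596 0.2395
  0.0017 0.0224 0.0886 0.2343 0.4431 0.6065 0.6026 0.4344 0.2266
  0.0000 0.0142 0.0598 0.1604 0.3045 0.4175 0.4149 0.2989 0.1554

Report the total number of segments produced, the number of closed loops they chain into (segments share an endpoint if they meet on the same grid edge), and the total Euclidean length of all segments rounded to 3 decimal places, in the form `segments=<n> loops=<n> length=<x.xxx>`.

cell (1,1): code 0100 → (1.386,2.000)–(2.000,1.404)
cell (1,2): code 1100 → (1.066,3.000)–(1.386,2.000)
cell (1,3): code 1100 → (1.111,4.000)–(1.066,3.000)
cell (1,4): code 1100 → (1.516,5.000)–(1.111,4.000)
cell (1,5): code 1000 → (2.000,5.476)–(1.516,5.000)
cell (2,1): code 0110 → (2.000,1.404)–(3.000,1.615)
cell (2,5): code 1001 → (3.000,5.558)–(2.000,5.476)
cell (3,1): code 0010 → (3.000,1.615)–(3.325,2.000)
cell (3,2): code 0011 → (3.325,2.000)–(3.774,3.000)
cell (3,3): code 0011 → (3.774,3.000)–(3.967,4.000)
cell (3,4): code 0011 → (3.967,4.000)–(3.687,5.000)
cell (3,5): code 0001 → (3.687,5.000)–(3.000,5.558)
total: 12 segments, chained into 1 closed loop(s), length Σ = 11.232177

segments=12 loops=1 length=11.232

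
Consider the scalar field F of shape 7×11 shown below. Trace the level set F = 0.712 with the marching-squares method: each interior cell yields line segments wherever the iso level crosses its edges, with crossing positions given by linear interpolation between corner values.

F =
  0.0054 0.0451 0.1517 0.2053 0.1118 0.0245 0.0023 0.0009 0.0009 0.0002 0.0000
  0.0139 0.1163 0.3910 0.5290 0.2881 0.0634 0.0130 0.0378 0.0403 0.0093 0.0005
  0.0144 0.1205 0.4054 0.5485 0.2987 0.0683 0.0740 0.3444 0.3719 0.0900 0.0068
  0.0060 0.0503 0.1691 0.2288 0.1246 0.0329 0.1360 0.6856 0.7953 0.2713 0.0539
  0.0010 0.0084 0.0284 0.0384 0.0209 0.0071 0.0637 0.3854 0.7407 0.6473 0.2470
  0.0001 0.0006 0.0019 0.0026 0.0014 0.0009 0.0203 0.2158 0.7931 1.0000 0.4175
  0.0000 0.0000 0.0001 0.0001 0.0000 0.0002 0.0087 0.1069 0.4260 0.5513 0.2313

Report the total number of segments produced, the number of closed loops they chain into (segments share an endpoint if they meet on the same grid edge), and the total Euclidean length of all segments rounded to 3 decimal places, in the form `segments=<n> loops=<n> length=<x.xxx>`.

cell (2,7): code 0100 → (2.803,8.000)–(3.000,7.241)
cell (2,8): code 1000 → (3.000,8.159)–(2.803,8.000)
cell (3,7): code 0110 → (3.000,7.241)–(4.000,7.919)
cell (3,8): code 1001 → (4.000,8.307)–(3.000,8.159)
cell (4,7): code 0110 → (4.000,7.919)–(5.000,7.860)
cell (4,8): code 1101 → (4.183,9.000)–(4.000,8.307)
cell (4,9): code 1000 → (5.000,9.494)–(4.183,9.000)
cell (5,7): code 0010 → (5.000,7.860)–(5.221,8.000)
cell (5,8): code 0011 → (5.221,8.000)–(5.642,9.000)
cell (5,9): code 0001 → (5.642,9.000)–(5.000,9.494)
total: 10 segments, chained into 1 closed loop(s), length Σ = 8.086729

segments=10 loops=1 length=8.087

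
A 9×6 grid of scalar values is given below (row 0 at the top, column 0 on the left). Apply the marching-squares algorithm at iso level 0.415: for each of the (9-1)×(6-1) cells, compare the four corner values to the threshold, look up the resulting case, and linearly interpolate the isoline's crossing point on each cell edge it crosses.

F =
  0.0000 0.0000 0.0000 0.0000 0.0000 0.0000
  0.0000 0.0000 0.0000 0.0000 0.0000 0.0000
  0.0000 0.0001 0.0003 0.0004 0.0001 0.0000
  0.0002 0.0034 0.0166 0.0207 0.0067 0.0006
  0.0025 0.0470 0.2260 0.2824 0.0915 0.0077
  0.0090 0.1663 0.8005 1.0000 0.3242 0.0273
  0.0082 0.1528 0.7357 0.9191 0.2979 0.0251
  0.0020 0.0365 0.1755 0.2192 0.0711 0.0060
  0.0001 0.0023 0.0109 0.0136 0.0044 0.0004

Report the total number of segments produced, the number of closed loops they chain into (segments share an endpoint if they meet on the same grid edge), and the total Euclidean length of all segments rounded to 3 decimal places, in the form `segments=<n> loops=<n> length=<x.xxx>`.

segments=8 loops=1 length=7.998

cell (4,1): code 0100 → (4.329,2.000)–(5.000,1.392)
cell (4,2): code 1100 → (4.185,3.000)–(4.329,2.000)
cell (4,3): code 1000 → (5.000,3.866)–(4.185,3.000)
cell (5,1): code 0110 → (5.000,1.392)–(6.000,1.450)
cell (5,3): code 1001 → (6.000,3.811)–(5.000,3.866)
cell (6,1): code 0010 → (6.000,1.450)–(6.572,2.000)
cell (6,2): code 0011 → (6.572,2.000)–(6.720,3.000)
cell (6,3): code 0001 → (6.720,3.000)–(6.000,3.811)
total: 8 segments, chained into 1 closed loop(s), length Σ = 7.997827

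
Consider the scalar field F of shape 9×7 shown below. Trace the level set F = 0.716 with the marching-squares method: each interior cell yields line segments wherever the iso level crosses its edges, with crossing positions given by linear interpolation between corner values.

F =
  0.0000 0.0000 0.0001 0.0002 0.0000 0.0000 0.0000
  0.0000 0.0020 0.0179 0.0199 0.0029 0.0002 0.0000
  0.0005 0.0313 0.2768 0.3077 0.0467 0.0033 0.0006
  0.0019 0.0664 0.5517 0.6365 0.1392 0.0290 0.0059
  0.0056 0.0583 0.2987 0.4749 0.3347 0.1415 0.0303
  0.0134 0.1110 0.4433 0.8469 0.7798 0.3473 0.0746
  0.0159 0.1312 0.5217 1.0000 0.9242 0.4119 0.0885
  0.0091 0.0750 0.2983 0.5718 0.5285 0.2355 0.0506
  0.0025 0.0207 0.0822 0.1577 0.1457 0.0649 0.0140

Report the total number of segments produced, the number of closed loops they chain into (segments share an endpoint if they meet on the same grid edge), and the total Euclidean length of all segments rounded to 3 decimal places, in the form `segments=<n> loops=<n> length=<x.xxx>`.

segments=8 loops=1 length=6.339

cell (4,2): code 0100 → (4.648,3.000)–(5.000,2.676)
cell (4,3): code 1100 → (4.857,4.000)–(4.648,3.000)
cell (4,4): code 1000 → (5.000,4.148)–(4.857,4.000)
cell (5,2): code 0110 → (5.000,2.676)–(6.000,2.406)
cell (5,4): code 1001 → (6.000,4.406)–(5.000,4.148)
cell (6,2): code 0010 → (6.000,2.406)–(6.663,3.000)
cell (6,3): code 0011 → (6.663,3.000)–(6.526,4.000)
cell (6,4): code 0001 → (6.526,4.000)–(6.000,4.406)
total: 8 segments, chained into 1 closed loop(s), length Σ = 6.338764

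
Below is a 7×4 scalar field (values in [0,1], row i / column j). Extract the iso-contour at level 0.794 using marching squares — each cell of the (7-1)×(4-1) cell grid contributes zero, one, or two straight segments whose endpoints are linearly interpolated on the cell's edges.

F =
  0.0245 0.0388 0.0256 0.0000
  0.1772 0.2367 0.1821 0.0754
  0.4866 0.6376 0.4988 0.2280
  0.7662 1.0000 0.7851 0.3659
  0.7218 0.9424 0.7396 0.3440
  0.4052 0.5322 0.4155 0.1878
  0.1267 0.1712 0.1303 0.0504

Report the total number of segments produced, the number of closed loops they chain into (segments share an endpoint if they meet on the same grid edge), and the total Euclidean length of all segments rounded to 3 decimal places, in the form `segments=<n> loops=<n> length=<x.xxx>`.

cell (2,0): code 0100 → (2.432,1.000)–(3.000,0.119)
cell (2,1): code 1000 → (3.000,1.959)–(2.432,1.000)
cell (3,0): code 0110 → (3.000,0.119)–(4.000,0.327)
cell (3,1): code 1001 → (4.000,1.732)–(3.000,1.959)
cell (4,0): code 0010 → (4.000,0.327)–(4.362,1.000)
cell (4,1): code 0001 → (4.362,1.000)–(4.000,1.732)
total: 6 segments, chained into 1 closed loop(s), length Σ = 5.790000

segments=6 loops=1 length=5.790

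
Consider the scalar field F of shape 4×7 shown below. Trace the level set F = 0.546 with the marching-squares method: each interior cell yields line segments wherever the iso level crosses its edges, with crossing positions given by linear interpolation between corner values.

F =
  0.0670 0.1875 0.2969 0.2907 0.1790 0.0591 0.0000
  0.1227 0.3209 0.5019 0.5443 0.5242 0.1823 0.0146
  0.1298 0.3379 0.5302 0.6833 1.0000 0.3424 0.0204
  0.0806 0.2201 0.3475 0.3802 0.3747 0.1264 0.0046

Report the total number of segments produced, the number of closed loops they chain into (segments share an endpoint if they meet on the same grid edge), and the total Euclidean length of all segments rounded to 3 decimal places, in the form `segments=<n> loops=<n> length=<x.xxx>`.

cell (1,2): code 0100 → (1.012,3.000)–(2.000,2.103)
cell (1,3): code 1100 → (1.046,4.000)–(1.012,3.000)
cell (1,4): code 1000 → (2.000,4.690)–(1.046,4.000)
cell (2,2): code 0010 → (2.000,2.103)–(2.453,3.000)
cell (2,3): code 0011 → (2.453,3.000)–(2.726,4.000)
cell (2,4): code 0001 → (2.726,4.000)–(2.000,4.690)
total: 6 segments, chained into 1 closed loop(s), length Σ = 6.555676

segments=6 loops=1 length=6.556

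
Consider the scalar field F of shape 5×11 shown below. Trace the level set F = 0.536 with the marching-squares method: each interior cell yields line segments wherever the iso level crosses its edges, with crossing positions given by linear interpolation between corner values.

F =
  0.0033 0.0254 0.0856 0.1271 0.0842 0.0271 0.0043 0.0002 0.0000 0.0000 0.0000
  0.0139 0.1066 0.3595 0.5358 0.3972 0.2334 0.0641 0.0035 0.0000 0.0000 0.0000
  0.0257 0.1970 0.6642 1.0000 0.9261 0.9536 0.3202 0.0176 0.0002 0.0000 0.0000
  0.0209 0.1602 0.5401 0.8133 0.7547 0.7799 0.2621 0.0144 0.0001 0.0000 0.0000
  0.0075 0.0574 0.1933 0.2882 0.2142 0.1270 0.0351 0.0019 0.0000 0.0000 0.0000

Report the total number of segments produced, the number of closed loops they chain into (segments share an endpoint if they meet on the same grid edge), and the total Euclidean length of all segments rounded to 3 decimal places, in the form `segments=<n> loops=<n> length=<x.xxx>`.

cell (1,1): code 0100 → (1.579,2.000)–(2.000,1.726)
cell (1,2): code 1100 → (1.000,3.000)–(1.579,2.000)
cell (1,3): code 1100 → (1.262,4.000)–(1.000,3.000)
cell (1,4): code 1100 → (1.420,5.000)–(1.262,4.000)
cell (1,5): code 1000 → (2.000,5.659)–(1.420,5.000)
cell (2,1): code 0110 → (2.000,1.726)–(3.000,1.989)
cell (2,5): code 1001 → (3.000,5.471)–(2.000,5.659)
cell (3,1): code 0010 → (3.000,1.989)–(3.012,2.000)
cell (3,2): code 0011 → (3.012,2.000)–(3.528,3.000)
cell (3,3): code 0011 → (3.528,3.000)–(3.405,4.000)
cell (3,4): code 0011 → (3.405,4.000)–(3.374,5.000)
cell (3,5): code 0001 → (3.374,5.000)–(3.000,5.471)
total: 12 segments, chained into 1 closed loop(s), length Σ = 10.384270

segments=12 loops=1 length=10.384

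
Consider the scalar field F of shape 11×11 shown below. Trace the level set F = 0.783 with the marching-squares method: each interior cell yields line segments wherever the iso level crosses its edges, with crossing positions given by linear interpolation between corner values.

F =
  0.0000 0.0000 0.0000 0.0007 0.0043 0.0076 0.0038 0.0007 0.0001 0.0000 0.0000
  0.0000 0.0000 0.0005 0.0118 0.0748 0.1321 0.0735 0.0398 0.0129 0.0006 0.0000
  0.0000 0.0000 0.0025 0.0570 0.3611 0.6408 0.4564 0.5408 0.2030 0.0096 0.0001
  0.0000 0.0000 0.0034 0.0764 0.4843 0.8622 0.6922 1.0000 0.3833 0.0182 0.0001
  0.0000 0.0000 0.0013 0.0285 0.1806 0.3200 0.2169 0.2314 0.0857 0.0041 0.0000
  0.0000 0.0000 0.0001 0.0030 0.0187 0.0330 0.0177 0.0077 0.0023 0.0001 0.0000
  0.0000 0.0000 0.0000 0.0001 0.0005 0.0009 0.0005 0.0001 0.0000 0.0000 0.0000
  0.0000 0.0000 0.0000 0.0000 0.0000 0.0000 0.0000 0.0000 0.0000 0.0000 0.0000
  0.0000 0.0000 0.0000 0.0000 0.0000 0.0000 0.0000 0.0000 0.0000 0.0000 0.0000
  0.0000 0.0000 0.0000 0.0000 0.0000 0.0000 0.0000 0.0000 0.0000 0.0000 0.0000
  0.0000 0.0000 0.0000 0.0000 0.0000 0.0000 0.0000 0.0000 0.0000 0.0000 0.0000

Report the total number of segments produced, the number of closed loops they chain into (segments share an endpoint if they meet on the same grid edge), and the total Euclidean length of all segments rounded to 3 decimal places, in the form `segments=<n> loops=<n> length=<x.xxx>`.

cell (2,4): code 0100 → (2.642,5.000)–(3.000,4.790)
cell (2,5): code 1000 → (3.000,5.466)–(2.642,5.000)
cell (2,6): code 0100 → (2.527,7.000)–(3.000,6.295)
cell (2,7): code 1000 → (3.000,7.352)–(2.527,7.000)
cell (3,4): code 0010 → (3.000,4.790)–(3.146,5.000)
cell (3,5): code 0001 → (3.146,5.000)–(3.000,5.466)
cell (3,6): code 0010 → (3.000,6.295)–(3.282,7.000)
cell (3,7): code 0001 → (3.282,7.000)–(3.000,7.352)
total: 8 segments, chained into 2 closed loop(s), length Σ = 4.394159

segments=8 loops=2 length=4.394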